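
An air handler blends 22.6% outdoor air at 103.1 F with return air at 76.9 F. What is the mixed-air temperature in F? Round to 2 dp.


T_mix = 76.9 + (22.6/100)*(103.1-76.9) = 82.82 F

82.82 F


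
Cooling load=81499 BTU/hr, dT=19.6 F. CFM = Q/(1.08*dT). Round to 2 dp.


CFM = 81499 / (1.08 * 19.6) = 3850.10

3850.10 CFM


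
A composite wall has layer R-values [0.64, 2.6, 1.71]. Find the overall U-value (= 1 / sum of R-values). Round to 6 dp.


R_total = 0.64 + 2.6 + 1.71 = 4.95
U = 1/4.95 = 0.202020

0.202020


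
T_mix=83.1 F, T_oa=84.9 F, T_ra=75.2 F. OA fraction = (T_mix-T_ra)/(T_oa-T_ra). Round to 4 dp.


frac = (83.1 - 75.2) / (84.9 - 75.2) = 0.8144

0.8144


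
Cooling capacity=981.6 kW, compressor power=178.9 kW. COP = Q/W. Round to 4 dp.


COP = 981.6 / 178.9 = 5.4869

5.4869


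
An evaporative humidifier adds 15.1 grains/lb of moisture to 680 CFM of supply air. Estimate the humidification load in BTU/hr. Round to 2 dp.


Q = 0.68 * 680 * 15.1 = 6982.24 BTU/hr

6982.24 BTU/hr


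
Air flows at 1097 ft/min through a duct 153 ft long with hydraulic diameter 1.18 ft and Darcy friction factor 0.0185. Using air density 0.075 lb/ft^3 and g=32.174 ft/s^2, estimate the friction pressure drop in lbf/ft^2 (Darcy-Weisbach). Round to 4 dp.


v_fps = 1097/60 = 18.2833 ft/s
dp = 0.0185*(153/1.18)*0.075*18.2833^2/(2*32.174) = 0.9346 lbf/ft^2

0.9346 lbf/ft^2


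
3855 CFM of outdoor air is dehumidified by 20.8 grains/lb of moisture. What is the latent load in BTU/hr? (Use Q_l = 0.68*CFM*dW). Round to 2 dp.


Q = 0.68 * 3855 * 20.8 = 54525.12 BTU/hr

54525.12 BTU/hr


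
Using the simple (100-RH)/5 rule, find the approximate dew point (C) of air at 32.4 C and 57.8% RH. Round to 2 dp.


Td = 32.4 - (100-57.8)/5 = 23.96 C

23.96 C


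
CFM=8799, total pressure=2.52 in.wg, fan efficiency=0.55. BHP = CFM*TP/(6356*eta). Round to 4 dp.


BHP = 8799 * 2.52 / (6356 * 0.55) = 6.3429 hp

6.3429 hp


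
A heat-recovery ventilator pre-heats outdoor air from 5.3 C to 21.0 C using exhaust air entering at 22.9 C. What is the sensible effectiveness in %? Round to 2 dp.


eff = (21.0-5.3)/(22.9-5.3)*100 = 89.20 %

89.20 %


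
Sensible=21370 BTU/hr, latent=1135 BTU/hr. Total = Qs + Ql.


Qt = 21370 + 1135 = 22505 BTU/hr

22505 BTU/hr


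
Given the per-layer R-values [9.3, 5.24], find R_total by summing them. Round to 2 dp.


R_total = 9.3 + 5.24 = 14.54

14.54


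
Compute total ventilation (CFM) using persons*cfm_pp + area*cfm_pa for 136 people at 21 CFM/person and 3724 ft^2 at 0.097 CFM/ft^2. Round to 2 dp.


Total = 136*21 + 3724*0.097 = 3217.23 CFM

3217.23 CFM


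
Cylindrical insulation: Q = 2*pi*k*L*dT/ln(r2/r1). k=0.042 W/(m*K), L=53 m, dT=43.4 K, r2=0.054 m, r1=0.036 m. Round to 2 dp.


Q = 2*pi*0.042*53*43.4/ln(0.054/0.036) = 1497.07 W

1497.07 W


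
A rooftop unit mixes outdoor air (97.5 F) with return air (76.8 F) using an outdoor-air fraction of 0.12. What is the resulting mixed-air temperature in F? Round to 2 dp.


T_mix = 0.12*97.5 + 0.88*76.8 = 79.28 F

79.28 F


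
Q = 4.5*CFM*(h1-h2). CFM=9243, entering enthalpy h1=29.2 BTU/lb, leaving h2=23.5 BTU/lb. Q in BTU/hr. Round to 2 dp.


Q = 4.5 * 9243 * (29.2 - 23.5) = 237082.95 BTU/hr

237082.95 BTU/hr


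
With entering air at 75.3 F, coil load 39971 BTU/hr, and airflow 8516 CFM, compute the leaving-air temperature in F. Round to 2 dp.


dT = 39971/(1.08*8516) = 4.3460
T_leave = 75.3 - 4.3460 = 70.95 F

70.95 F


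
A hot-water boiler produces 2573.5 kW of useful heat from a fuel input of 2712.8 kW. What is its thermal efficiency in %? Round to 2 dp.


eta = (2573.5/2712.8)*100 = 94.87 %

94.87 %


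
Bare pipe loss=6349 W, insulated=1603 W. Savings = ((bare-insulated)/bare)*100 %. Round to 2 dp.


Savings = ((6349-1603)/6349)*100 = 74.75 %

74.75 %


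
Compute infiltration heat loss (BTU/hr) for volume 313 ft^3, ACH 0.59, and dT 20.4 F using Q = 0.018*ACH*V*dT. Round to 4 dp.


Q = 0.018 * 0.59 * 313 * 20.4 = 67.8108 BTU/hr

67.8108 BTU/hr


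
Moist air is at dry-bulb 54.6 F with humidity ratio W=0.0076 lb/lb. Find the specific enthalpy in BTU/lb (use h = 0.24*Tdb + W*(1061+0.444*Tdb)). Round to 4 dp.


h = 0.24*54.6 + 0.0076*(1061+0.444*54.6) = 21.3518 BTU/lb

21.3518 BTU/lb


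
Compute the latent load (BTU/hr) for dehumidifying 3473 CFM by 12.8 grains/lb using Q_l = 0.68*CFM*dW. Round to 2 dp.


Q = 0.68 * 3473 * 12.8 = 30228.99 BTU/hr

30228.99 BTU/hr


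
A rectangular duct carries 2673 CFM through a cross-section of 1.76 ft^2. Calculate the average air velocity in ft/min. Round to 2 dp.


V = 2673 / 1.76 = 1518.75 ft/min

1518.75 ft/min


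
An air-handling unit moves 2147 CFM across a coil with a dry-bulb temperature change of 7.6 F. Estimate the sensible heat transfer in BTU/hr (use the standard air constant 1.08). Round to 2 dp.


Q = 1.08 * 2147 * 7.6 = 17622.58 BTU/hr

17622.58 BTU/hr


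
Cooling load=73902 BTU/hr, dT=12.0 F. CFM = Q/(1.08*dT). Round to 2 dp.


CFM = 73902 / (1.08 * 12.0) = 5702.31

5702.31 CFM


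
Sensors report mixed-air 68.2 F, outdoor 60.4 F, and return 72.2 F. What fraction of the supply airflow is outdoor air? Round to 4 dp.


frac = (68.2 - 72.2) / (60.4 - 72.2) = 0.3390

0.3390


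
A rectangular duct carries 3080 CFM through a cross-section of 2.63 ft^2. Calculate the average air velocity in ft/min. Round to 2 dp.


V = 3080 / 2.63 = 1171.10 ft/min

1171.10 ft/min


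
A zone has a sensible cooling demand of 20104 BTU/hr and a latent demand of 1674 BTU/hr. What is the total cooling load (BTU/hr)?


Qt = 20104 + 1674 = 21778 BTU/hr

21778 BTU/hr


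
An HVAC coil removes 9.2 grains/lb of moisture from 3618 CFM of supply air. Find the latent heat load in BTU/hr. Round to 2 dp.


Q = 0.68 * 3618 * 9.2 = 22634.21 BTU/hr

22634.21 BTU/hr


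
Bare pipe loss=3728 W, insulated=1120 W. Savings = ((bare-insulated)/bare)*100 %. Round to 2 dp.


Savings = ((3728-1120)/3728)*100 = 69.96 %

69.96 %


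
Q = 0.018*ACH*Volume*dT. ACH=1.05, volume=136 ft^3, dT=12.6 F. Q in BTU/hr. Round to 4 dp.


Q = 0.018 * 1.05 * 136 * 12.6 = 32.3870 BTU/hr

32.3870 BTU/hr


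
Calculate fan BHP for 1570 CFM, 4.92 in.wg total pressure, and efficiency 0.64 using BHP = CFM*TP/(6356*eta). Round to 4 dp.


BHP = 1570 * 4.92 / (6356 * 0.64) = 1.8989 hp

1.8989 hp


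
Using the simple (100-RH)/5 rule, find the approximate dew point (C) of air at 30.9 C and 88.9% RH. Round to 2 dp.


Td = 30.9 - (100-88.9)/5 = 28.68 C

28.68 C


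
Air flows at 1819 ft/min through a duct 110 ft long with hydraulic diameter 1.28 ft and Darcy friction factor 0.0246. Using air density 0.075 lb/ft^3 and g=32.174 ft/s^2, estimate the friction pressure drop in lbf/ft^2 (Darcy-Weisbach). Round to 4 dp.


v_fps = 1819/60 = 30.3167 ft/s
dp = 0.0246*(110/1.28)*0.075*30.3167^2/(2*32.174) = 2.2647 lbf/ft^2

2.2647 lbf/ft^2


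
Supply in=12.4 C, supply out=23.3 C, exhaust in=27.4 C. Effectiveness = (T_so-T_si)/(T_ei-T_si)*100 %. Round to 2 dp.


eff = (23.3-12.4)/(27.4-12.4)*100 = 72.67 %

72.67 %


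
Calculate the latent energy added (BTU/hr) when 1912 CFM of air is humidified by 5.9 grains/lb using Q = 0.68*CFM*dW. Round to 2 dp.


Q = 0.68 * 1912 * 5.9 = 7670.94 BTU/hr

7670.94 BTU/hr


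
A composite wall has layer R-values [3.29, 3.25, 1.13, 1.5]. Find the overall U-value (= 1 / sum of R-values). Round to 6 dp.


R_total = 3.29 + 3.25 + 1.13 + 1.5 = 9.17
U = 1/9.17 = 0.109051

0.109051


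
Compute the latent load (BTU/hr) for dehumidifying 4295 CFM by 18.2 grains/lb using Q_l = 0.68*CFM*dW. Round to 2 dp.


Q = 0.68 * 4295 * 18.2 = 53154.92 BTU/hr

53154.92 BTU/hr


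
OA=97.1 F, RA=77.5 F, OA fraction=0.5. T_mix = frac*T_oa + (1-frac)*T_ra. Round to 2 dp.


T_mix = 0.5*97.1 + 0.5*77.5 = 87.30 F

87.30 F


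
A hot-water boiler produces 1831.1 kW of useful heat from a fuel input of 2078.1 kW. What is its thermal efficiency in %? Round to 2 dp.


eta = (1831.1/2078.1)*100 = 88.11 %

88.11 %


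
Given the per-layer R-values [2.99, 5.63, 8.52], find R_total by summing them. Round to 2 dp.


R_total = 2.99 + 5.63 + 8.52 = 17.14

17.14


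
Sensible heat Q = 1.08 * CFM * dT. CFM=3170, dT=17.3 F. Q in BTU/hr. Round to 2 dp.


Q = 1.08 * 3170 * 17.3 = 59228.28 BTU/hr

59228.28 BTU/hr


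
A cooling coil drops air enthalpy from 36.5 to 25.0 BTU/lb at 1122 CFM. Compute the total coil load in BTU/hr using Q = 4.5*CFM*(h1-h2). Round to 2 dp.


Q = 4.5 * 1122 * (36.5 - 25.0) = 58063.50 BTU/hr

58063.50 BTU/hr


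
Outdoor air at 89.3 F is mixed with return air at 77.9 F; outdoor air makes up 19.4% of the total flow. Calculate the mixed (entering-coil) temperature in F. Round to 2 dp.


T_mix = 77.9 + (19.4/100)*(89.3-77.9) = 80.11 F

80.11 F


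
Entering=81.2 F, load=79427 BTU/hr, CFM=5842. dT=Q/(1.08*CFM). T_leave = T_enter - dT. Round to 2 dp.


dT = 79427/(1.08*5842) = 12.5888
T_leave = 81.2 - 12.5888 = 68.61 F

68.61 F


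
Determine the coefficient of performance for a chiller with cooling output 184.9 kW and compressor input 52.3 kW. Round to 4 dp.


COP = 184.9 / 52.3 = 3.5354

3.5354


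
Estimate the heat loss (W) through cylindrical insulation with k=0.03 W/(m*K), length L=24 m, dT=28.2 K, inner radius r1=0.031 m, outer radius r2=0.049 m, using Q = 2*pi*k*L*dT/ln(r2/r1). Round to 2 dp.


Q = 2*pi*0.03*24*28.2/ln(0.049/0.031) = 278.65 W

278.65 W


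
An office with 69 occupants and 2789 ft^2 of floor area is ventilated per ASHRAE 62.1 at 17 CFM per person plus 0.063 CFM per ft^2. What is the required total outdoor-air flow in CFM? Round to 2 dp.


Total = 69*17 + 2789*0.063 = 1348.71 CFM

1348.71 CFM


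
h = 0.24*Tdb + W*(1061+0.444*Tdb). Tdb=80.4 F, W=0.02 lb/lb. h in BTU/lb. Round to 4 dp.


h = 0.24*80.4 + 0.02*(1061+0.444*80.4) = 41.2300 BTU/lb

41.2300 BTU/lb


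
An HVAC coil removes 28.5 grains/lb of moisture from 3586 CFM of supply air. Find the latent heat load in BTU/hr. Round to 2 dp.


Q = 0.68 * 3586 * 28.5 = 69496.68 BTU/hr

69496.68 BTU/hr


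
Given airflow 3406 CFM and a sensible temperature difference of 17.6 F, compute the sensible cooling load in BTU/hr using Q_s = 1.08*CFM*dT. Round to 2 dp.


Q = 1.08 * 3406 * 17.6 = 64741.25 BTU/hr

64741.25 BTU/hr


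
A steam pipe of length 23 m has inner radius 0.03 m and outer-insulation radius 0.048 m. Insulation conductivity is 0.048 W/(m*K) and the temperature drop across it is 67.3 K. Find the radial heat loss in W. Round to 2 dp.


Q = 2*pi*0.048*23*67.3/ln(0.048/0.03) = 993.26 W

993.26 W


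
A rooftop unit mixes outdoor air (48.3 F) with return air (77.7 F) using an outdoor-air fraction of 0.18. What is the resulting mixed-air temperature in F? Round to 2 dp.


T_mix = 0.18*48.3 + 0.82*77.7 = 72.41 F

72.41 F


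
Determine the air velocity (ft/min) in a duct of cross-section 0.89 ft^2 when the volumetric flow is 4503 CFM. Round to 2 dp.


V = 4503 / 0.89 = 5059.55 ft/min

5059.55 ft/min


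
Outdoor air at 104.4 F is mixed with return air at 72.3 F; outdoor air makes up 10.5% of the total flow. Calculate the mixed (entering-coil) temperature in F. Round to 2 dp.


T_mix = 72.3 + (10.5/100)*(104.4-72.3) = 75.67 F

75.67 F


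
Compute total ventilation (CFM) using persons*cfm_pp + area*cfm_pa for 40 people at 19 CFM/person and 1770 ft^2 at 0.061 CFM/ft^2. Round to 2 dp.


Total = 40*19 + 1770*0.061 = 867.97 CFM

867.97 CFM


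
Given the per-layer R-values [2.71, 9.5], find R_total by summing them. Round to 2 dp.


R_total = 2.71 + 9.5 = 12.21

12.21


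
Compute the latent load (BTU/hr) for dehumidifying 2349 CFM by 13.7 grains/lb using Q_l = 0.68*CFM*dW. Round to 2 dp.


Q = 0.68 * 2349 * 13.7 = 21883.28 BTU/hr

21883.28 BTU/hr


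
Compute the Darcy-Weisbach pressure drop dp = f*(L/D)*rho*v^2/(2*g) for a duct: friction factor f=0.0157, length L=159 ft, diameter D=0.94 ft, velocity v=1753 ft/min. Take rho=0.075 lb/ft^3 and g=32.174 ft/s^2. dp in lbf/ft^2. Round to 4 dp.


v_fps = 1753/60 = 29.2167 ft/s
dp = 0.0157*(159/0.94)*0.075*29.2167^2/(2*32.174) = 2.6421 lbf/ft^2

2.6421 lbf/ft^2


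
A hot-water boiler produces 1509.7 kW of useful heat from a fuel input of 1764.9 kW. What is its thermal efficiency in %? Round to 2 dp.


eta = (1509.7/1764.9)*100 = 85.54 %

85.54 %


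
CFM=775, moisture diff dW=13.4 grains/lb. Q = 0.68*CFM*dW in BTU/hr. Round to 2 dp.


Q = 0.68 * 775 * 13.4 = 7061.80 BTU/hr

7061.80 BTU/hr


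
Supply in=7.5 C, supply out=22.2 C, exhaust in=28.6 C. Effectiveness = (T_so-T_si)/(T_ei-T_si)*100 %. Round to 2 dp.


eff = (22.2-7.5)/(28.6-7.5)*100 = 69.67 %

69.67 %


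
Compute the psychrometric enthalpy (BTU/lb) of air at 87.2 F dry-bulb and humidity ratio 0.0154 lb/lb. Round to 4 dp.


h = 0.24*87.2 + 0.0154*(1061+0.444*87.2) = 37.8636 BTU/lb

37.8636 BTU/lb


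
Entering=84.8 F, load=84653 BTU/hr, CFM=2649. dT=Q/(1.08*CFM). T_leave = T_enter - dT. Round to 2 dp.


dT = 84653/(1.08*2649) = 29.5894
T_leave = 84.8 - 29.5894 = 55.21 F

55.21 F


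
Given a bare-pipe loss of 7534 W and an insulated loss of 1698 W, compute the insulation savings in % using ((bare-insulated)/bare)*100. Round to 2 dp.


Savings = ((7534-1698)/7534)*100 = 77.46 %

77.46 %


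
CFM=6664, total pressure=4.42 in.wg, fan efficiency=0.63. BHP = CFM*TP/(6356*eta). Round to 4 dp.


BHP = 6664 * 4.42 / (6356 * 0.63) = 7.3558 hp

7.3558 hp


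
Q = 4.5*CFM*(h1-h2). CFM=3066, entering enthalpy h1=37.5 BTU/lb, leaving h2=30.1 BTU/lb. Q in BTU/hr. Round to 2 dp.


Q = 4.5 * 3066 * (37.5 - 30.1) = 102097.80 BTU/hr

102097.80 BTU/hr


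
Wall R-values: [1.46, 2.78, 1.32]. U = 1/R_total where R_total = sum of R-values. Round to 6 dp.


R_total = 1.46 + 2.78 + 1.32 = 5.56
U = 1/5.56 = 0.179856

0.179856


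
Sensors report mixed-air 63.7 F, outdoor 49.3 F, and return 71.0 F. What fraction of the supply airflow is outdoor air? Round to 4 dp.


frac = (63.7 - 71.0) / (49.3 - 71.0) = 0.3364

0.3364


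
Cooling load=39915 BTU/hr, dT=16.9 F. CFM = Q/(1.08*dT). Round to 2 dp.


CFM = 39915 / (1.08 * 16.9) = 2186.88

2186.88 CFM


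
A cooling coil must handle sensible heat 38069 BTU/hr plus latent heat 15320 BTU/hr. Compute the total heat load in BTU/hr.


Qt = 38069 + 15320 = 53389 BTU/hr

53389 BTU/hr


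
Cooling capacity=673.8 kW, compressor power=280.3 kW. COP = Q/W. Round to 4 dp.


COP = 673.8 / 280.3 = 2.4039

2.4039


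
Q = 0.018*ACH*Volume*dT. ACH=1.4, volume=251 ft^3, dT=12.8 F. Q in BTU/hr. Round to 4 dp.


Q = 0.018 * 1.4 * 251 * 12.8 = 80.9626 BTU/hr

80.9626 BTU/hr


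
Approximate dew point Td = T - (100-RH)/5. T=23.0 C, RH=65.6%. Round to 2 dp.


Td = 23.0 - (100-65.6)/5 = 16.12 C

16.12 C


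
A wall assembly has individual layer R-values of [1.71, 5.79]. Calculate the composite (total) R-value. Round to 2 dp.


R_total = 1.71 + 5.79 = 7.50

7.50


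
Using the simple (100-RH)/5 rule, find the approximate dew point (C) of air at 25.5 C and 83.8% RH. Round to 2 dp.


Td = 25.5 - (100-83.8)/5 = 22.26 C

22.26 C


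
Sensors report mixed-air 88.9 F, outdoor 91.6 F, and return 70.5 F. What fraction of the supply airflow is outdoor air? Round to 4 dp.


frac = (88.9 - 70.5) / (91.6 - 70.5) = 0.8720

0.8720


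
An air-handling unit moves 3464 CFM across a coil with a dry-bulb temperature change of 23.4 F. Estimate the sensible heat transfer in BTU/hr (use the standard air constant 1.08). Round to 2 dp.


Q = 1.08 * 3464 * 23.4 = 87542.21 BTU/hr

87542.21 BTU/hr


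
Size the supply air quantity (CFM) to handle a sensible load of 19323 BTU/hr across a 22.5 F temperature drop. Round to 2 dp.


CFM = 19323 / (1.08 * 22.5) = 795.19

795.19 CFM


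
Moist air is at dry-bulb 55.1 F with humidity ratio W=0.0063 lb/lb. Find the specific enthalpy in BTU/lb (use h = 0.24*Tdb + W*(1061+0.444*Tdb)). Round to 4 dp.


h = 0.24*55.1 + 0.0063*(1061+0.444*55.1) = 20.0624 BTU/lb

20.0624 BTU/lb


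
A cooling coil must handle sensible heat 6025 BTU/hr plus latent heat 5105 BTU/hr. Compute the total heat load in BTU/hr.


Qt = 6025 + 5105 = 11130 BTU/hr

11130 BTU/hr


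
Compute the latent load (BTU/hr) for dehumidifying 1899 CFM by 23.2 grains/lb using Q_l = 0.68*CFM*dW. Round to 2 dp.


Q = 0.68 * 1899 * 23.2 = 29958.62 BTU/hr

29958.62 BTU/hr


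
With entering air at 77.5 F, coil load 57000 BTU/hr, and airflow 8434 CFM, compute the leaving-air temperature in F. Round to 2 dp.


dT = 57000/(1.08*8434) = 6.2577
T_leave = 77.5 - 6.2577 = 71.24 F

71.24 F


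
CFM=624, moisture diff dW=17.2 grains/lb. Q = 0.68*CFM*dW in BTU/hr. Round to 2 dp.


Q = 0.68 * 624 * 17.2 = 7298.30 BTU/hr

7298.30 BTU/hr


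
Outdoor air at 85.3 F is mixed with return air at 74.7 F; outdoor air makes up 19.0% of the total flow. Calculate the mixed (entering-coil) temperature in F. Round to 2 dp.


T_mix = 74.7 + (19.0/100)*(85.3-74.7) = 76.71 F

76.71 F


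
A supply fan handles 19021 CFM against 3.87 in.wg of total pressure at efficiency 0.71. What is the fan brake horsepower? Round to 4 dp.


BHP = 19021 * 3.87 / (6356 * 0.71) = 16.3118 hp

16.3118 hp


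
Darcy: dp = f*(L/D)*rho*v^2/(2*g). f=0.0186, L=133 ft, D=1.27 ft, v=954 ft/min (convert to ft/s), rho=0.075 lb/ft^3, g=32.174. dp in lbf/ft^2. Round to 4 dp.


v_fps = 954/60 = 15.9 ft/s
dp = 0.0186*(133/1.27)*0.075*15.9^2/(2*32.174) = 0.5740 lbf/ft^2

0.5740 lbf/ft^2


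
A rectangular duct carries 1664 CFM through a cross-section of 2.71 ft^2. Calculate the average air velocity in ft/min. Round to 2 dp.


V = 1664 / 2.71 = 614.02 ft/min

614.02 ft/min


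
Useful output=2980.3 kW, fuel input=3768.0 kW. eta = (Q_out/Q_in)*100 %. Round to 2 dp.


eta = (2980.3/3768.0)*100 = 79.10 %

79.10 %


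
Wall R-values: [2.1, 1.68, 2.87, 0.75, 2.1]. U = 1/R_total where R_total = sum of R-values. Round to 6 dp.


R_total = 2.1 + 1.68 + 2.87 + 0.75 + 2.1 = 9.50
U = 1/9.50 = 0.105263

0.105263


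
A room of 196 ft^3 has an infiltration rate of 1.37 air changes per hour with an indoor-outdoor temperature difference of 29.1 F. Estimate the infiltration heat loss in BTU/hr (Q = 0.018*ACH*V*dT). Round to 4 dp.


Q = 0.018 * 1.37 * 196 * 29.1 = 140.6508 BTU/hr

140.6508 BTU/hr


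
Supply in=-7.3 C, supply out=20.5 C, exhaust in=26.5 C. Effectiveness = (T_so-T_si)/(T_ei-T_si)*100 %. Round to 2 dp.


eff = (20.5-(-7.3))/(26.5-(-7.3))*100 = 82.25 %

82.25 %


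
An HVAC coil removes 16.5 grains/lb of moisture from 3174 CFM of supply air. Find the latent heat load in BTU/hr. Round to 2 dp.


Q = 0.68 * 3174 * 16.5 = 35612.28 BTU/hr

35612.28 BTU/hr


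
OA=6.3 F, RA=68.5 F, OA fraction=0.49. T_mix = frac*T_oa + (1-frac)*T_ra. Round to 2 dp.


T_mix = 0.49*6.3 + 0.51*68.5 = 38.02 F

38.02 F


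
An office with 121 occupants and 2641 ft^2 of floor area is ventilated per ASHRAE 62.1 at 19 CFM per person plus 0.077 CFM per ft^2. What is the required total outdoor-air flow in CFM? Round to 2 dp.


Total = 121*19 + 2641*0.077 = 2502.36 CFM

2502.36 CFM


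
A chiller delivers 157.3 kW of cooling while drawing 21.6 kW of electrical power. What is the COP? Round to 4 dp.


COP = 157.3 / 21.6 = 7.2824

7.2824


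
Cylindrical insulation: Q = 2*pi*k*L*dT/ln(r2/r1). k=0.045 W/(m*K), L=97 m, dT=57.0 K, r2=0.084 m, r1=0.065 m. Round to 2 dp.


Q = 2*pi*0.045*97*57.0/ln(0.084/0.065) = 6096.36 W

6096.36 W


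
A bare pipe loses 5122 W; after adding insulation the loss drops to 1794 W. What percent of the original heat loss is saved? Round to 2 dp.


Savings = ((5122-1794)/5122)*100 = 64.97 %

64.97 %


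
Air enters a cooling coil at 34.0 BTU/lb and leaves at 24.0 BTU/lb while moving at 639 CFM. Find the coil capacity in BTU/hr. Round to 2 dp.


Q = 4.5 * 639 * (34.0 - 24.0) = 28755.00 BTU/hr

28755.00 BTU/hr


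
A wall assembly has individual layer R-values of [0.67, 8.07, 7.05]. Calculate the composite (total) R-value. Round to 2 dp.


R_total = 0.67 + 8.07 + 7.05 = 15.79

15.79


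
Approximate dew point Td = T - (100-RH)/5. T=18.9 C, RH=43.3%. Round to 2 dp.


Td = 18.9 - (100-43.3)/5 = 7.56 C

7.56 C


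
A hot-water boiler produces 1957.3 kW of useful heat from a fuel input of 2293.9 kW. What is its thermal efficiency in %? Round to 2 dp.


eta = (1957.3/2293.9)*100 = 85.33 %

85.33 %


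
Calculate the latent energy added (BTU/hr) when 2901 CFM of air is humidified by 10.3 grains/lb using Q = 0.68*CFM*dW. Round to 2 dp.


Q = 0.68 * 2901 * 10.3 = 20318.60 BTU/hr

20318.60 BTU/hr


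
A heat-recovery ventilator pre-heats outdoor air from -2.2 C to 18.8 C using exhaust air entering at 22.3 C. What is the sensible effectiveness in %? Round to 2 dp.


eff = (18.8-(-2.2))/(22.3-(-2.2))*100 = 85.71 %

85.71 %


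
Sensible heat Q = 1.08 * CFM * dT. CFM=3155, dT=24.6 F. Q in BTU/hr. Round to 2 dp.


Q = 1.08 * 3155 * 24.6 = 83822.04 BTU/hr

83822.04 BTU/hr


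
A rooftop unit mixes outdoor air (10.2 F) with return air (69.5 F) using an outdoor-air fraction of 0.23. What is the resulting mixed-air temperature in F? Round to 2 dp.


T_mix = 0.23*10.2 + 0.77*69.5 = 55.86 F

55.86 F


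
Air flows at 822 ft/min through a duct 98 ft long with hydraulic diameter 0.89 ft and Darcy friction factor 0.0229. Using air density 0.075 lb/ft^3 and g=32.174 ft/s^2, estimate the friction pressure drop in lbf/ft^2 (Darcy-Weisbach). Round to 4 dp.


v_fps = 822/60 = 13.7 ft/s
dp = 0.0229*(98/0.89)*0.075*13.7^2/(2*32.174) = 0.5516 lbf/ft^2

0.5516 lbf/ft^2


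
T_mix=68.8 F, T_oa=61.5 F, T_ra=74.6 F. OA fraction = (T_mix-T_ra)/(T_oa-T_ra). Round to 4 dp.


frac = (68.8 - 74.6) / (61.5 - 74.6) = 0.4427

0.4427


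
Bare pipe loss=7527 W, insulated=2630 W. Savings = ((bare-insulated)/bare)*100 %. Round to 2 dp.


Savings = ((7527-2630)/7527)*100 = 65.06 %

65.06 %


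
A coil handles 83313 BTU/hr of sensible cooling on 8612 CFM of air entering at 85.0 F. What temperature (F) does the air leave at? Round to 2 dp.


dT = 83313/(1.08*8612) = 8.9575
T_leave = 85.0 - 8.9575 = 76.04 F

76.04 F


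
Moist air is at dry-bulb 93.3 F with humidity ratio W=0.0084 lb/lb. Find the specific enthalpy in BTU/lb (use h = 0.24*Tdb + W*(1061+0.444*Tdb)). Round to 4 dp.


h = 0.24*93.3 + 0.0084*(1061+0.444*93.3) = 31.6524 BTU/lb

31.6524 BTU/lb


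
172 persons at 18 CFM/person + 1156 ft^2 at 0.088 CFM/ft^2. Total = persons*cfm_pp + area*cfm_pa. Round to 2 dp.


Total = 172*18 + 1156*0.088 = 3197.73 CFM

3197.73 CFM


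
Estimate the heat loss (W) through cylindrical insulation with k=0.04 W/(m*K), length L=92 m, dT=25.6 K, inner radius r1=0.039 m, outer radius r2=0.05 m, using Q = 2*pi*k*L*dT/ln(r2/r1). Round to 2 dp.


Q = 2*pi*0.04*92*25.6/ln(0.05/0.039) = 2382.37 W

2382.37 W


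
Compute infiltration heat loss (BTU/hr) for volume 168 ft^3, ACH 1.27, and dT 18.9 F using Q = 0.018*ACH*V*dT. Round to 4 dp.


Q = 0.018 * 1.27 * 168 * 18.9 = 72.5851 BTU/hr

72.5851 BTU/hr


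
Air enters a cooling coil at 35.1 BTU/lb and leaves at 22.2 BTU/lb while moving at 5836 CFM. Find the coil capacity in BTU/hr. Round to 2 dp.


Q = 4.5 * 5836 * (35.1 - 22.2) = 338779.80 BTU/hr

338779.80 BTU/hr


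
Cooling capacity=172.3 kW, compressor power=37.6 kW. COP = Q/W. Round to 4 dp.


COP = 172.3 / 37.6 = 4.5824

4.5824


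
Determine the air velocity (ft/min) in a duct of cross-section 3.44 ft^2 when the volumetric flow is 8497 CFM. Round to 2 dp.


V = 8497 / 3.44 = 2470.06 ft/min

2470.06 ft/min


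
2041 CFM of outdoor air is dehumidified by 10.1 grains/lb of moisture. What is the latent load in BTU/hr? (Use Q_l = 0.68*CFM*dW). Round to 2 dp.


Q = 0.68 * 2041 * 10.1 = 14017.59 BTU/hr

14017.59 BTU/hr


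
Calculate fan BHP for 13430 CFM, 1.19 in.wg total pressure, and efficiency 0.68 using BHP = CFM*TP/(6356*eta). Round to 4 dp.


BHP = 13430 * 1.19 / (6356 * 0.68) = 3.6977 hp

3.6977 hp


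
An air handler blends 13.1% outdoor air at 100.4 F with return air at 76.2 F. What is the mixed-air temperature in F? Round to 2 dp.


T_mix = 76.2 + (13.1/100)*(100.4-76.2) = 79.37 F

79.37 F


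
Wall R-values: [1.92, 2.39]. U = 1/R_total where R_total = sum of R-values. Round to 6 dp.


R_total = 1.92 + 2.39 = 4.31
U = 1/4.31 = 0.232019

0.232019


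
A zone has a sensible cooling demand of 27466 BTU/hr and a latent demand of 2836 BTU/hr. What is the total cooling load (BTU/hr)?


Qt = 27466 + 2836 = 30302 BTU/hr

30302 BTU/hr


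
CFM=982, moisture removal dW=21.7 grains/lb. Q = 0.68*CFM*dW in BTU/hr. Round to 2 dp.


Q = 0.68 * 982 * 21.7 = 14490.39 BTU/hr

14490.39 BTU/hr


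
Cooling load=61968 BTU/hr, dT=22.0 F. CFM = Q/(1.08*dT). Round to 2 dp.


CFM = 61968 / (1.08 * 22.0) = 2608.08

2608.08 CFM


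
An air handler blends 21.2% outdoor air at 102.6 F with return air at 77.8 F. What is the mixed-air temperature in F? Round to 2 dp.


T_mix = 77.8 + (21.2/100)*(102.6-77.8) = 83.06 F

83.06 F


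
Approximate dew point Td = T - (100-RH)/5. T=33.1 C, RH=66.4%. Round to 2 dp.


Td = 33.1 - (100-66.4)/5 = 26.38 C

26.38 C


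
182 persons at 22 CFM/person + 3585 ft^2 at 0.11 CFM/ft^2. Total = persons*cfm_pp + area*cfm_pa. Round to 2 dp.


Total = 182*22 + 3585*0.11 = 4398.35 CFM

4398.35 CFM


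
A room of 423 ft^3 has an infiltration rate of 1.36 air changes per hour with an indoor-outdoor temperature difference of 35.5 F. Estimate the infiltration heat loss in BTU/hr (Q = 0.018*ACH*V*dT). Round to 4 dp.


Q = 0.018 * 1.36 * 423 * 35.5 = 367.6039 BTU/hr

367.6039 BTU/hr


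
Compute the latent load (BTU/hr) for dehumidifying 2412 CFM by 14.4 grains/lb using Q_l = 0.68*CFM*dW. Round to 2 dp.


Q = 0.68 * 2412 * 14.4 = 23618.30 BTU/hr

23618.30 BTU/hr


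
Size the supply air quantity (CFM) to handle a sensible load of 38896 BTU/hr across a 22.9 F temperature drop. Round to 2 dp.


CFM = 38896 / (1.08 * 22.9) = 1572.70

1572.70 CFM


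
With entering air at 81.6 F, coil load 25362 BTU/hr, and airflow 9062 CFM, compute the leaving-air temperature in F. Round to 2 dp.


dT = 25362/(1.08*9062) = 2.5914
T_leave = 81.6 - 2.5914 = 79.01 F

79.01 F


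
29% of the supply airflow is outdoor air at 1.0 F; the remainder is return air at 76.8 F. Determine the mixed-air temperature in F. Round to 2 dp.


T_mix = 0.29*1.0 + 0.71*76.8 = 54.82 F

54.82 F


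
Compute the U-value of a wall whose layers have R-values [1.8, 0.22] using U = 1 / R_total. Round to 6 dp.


R_total = 1.8 + 0.22 = 2.02
U = 1/2.02 = 0.495050

0.495050


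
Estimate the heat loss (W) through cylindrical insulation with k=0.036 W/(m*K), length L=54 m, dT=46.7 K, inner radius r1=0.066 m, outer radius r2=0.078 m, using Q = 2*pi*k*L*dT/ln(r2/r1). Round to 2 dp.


Q = 2*pi*0.036*54*46.7/ln(0.078/0.066) = 3414.57 W

3414.57 W


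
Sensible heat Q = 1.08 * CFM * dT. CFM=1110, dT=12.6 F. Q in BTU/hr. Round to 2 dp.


Q = 1.08 * 1110 * 12.6 = 15104.88 BTU/hr

15104.88 BTU/hr


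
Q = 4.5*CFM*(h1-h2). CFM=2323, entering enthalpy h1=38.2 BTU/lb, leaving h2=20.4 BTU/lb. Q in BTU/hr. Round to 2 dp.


Q = 4.5 * 2323 * (38.2 - 20.4) = 186072.30 BTU/hr

186072.30 BTU/hr


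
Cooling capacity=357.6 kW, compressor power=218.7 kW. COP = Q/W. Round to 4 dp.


COP = 357.6 / 218.7 = 1.6351

1.6351


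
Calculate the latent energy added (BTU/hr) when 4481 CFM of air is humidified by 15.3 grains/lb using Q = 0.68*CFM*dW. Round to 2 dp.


Q = 0.68 * 4481 * 15.3 = 46620.32 BTU/hr

46620.32 BTU/hr


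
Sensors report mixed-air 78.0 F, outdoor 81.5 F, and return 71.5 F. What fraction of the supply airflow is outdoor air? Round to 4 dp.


frac = (78.0 - 71.5) / (81.5 - 71.5) = 0.6500

0.6500


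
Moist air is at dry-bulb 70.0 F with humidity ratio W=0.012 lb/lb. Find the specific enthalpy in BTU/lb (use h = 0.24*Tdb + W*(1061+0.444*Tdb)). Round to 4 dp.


h = 0.24*70.0 + 0.012*(1061+0.444*70.0) = 29.9050 BTU/lb

29.9050 BTU/lb


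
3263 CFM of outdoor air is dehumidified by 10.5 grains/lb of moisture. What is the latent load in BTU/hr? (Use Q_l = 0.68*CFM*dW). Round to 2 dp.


Q = 0.68 * 3263 * 10.5 = 23297.82 BTU/hr

23297.82 BTU/hr


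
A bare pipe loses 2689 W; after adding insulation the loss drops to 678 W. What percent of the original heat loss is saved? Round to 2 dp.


Savings = ((2689-678)/2689)*100 = 74.79 %

74.79 %


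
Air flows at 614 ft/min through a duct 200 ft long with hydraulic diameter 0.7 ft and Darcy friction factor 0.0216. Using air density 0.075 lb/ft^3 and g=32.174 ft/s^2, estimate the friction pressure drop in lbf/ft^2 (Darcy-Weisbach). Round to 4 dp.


v_fps = 614/60 = 10.2333 ft/s
dp = 0.0216*(200/0.7)*0.075*10.2333^2/(2*32.174) = 0.7533 lbf/ft^2

0.7533 lbf/ft^2


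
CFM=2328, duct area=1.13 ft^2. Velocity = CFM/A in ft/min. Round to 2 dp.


V = 2328 / 1.13 = 2060.18 ft/min

2060.18 ft/min


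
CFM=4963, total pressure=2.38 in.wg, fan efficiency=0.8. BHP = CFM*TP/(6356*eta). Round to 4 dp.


BHP = 4963 * 2.38 / (6356 * 0.8) = 2.3230 hp

2.3230 hp


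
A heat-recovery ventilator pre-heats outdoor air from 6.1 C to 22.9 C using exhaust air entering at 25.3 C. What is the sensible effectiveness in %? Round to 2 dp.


eff = (22.9-6.1)/(25.3-6.1)*100 = 87.50 %

87.50 %


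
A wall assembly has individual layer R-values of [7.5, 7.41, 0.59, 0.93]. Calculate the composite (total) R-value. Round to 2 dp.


R_total = 7.5 + 7.41 + 0.59 + 0.93 = 16.43

16.43


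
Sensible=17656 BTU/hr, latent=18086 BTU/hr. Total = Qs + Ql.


Qt = 17656 + 18086 = 35742 BTU/hr

35742 BTU/hr


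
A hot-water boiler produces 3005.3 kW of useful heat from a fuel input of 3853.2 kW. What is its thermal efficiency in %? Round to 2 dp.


eta = (3005.3/3853.2)*100 = 77.99 %

77.99 %


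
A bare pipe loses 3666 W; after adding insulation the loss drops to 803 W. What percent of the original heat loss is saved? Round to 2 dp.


Savings = ((3666-803)/3666)*100 = 78.10 %

78.10 %


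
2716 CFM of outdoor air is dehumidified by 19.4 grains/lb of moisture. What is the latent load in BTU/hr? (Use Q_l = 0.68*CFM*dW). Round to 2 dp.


Q = 0.68 * 2716 * 19.4 = 35829.47 BTU/hr

35829.47 BTU/hr


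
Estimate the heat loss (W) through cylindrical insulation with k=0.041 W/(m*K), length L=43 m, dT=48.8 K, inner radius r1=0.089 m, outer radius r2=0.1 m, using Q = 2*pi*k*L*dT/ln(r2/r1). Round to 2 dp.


Q = 2*pi*0.041*43*48.8/ln(0.1/0.089) = 4638.74 W

4638.74 W


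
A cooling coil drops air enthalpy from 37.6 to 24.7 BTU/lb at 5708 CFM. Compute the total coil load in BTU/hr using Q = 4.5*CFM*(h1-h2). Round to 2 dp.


Q = 4.5 * 5708 * (37.6 - 24.7) = 331349.40 BTU/hr

331349.40 BTU/hr


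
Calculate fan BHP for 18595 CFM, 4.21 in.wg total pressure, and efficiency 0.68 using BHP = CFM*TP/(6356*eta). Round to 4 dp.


BHP = 18595 * 4.21 / (6356 * 0.68) = 18.1128 hp

18.1128 hp


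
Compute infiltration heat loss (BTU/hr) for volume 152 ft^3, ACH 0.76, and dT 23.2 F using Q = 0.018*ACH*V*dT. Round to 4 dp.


Q = 0.018 * 0.76 * 152 * 23.2 = 48.2412 BTU/hr

48.2412 BTU/hr


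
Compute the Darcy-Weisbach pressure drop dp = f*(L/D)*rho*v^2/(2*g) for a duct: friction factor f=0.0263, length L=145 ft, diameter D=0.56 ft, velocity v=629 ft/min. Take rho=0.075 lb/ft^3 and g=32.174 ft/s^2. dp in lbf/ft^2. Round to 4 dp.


v_fps = 629/60 = 10.4833 ft/s
dp = 0.0263*(145/0.56)*0.075*10.4833^2/(2*32.174) = 0.8723 lbf/ft^2

0.8723 lbf/ft^2


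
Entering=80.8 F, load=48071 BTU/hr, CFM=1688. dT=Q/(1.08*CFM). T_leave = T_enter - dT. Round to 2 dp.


dT = 48071/(1.08*1688) = 26.3686
T_leave = 80.8 - 26.3686 = 54.43 F

54.43 F


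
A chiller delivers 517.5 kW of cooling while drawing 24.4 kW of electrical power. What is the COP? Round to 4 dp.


COP = 517.5 / 24.4 = 21.2090

21.2090


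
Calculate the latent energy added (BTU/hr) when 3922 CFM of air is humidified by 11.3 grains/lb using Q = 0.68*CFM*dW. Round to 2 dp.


Q = 0.68 * 3922 * 11.3 = 30136.65 BTU/hr

30136.65 BTU/hr


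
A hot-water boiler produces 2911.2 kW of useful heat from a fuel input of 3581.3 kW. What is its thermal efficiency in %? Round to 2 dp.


eta = (2911.2/3581.3)*100 = 81.29 %

81.29 %


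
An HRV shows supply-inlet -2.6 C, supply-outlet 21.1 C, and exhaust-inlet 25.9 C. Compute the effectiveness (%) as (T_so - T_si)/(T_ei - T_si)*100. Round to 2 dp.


eff = (21.1-(-2.6))/(25.9-(-2.6))*100 = 83.16 %

83.16 %


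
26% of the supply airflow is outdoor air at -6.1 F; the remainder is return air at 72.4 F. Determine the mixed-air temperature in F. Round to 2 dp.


T_mix = 0.26*(-6.1) + 0.74*72.4 = 51.99 F

51.99 F


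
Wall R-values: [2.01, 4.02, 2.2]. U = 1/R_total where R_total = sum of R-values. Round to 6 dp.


R_total = 2.01 + 4.02 + 2.2 = 8.23
U = 1/8.23 = 0.121507

0.121507


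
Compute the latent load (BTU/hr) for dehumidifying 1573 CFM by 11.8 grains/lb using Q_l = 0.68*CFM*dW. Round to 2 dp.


Q = 0.68 * 1573 * 11.8 = 12621.75 BTU/hr

12621.75 BTU/hr


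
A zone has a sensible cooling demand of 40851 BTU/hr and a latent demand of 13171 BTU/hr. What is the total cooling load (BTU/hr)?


Qt = 40851 + 13171 = 54022 BTU/hr

54022 BTU/hr


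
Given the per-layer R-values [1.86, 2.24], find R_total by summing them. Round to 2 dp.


R_total = 1.86 + 2.24 = 4.10

4.10


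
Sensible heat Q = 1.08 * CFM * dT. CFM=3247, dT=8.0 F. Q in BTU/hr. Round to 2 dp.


Q = 1.08 * 3247 * 8.0 = 28054.08 BTU/hr

28054.08 BTU/hr


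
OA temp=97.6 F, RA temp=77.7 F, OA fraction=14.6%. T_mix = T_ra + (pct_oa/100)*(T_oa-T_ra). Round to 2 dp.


T_mix = 77.7 + (14.6/100)*(97.6-77.7) = 80.61 F

80.61 F


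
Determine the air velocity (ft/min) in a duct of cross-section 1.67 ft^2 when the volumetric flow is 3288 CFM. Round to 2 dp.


V = 3288 / 1.67 = 1968.86 ft/min

1968.86 ft/min


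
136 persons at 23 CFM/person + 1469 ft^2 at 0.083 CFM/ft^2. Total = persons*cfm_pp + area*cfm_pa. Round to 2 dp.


Total = 136*23 + 1469*0.083 = 3249.93 CFM

3249.93 CFM


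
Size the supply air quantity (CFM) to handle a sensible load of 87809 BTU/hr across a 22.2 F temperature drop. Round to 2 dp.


CFM = 87809 / (1.08 * 22.2) = 3662.37

3662.37 CFM


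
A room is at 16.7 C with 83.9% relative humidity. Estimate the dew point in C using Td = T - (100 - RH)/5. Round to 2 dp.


Td = 16.7 - (100-83.9)/5 = 13.48 C

13.48 C


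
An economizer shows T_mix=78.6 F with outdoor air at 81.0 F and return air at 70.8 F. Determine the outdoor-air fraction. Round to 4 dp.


frac = (78.6 - 70.8) / (81.0 - 70.8) = 0.7647

0.7647


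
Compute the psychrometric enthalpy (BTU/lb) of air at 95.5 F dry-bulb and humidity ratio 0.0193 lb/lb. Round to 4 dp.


h = 0.24*95.5 + 0.0193*(1061+0.444*95.5) = 44.2157 BTU/lb

44.2157 BTU/lb


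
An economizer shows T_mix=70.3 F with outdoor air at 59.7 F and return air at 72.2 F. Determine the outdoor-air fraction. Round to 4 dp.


frac = (70.3 - 72.2) / (59.7 - 72.2) = 0.1520

0.1520


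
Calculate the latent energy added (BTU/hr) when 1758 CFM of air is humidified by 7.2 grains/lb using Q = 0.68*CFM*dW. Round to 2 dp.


Q = 0.68 * 1758 * 7.2 = 8607.17 BTU/hr

8607.17 BTU/hr


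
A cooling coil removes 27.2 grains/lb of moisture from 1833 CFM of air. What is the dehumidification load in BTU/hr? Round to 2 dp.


Q = 0.68 * 1833 * 27.2 = 33903.17 BTU/hr

33903.17 BTU/hr


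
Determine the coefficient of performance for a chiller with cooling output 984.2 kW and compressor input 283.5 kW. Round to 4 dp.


COP = 984.2 / 283.5 = 3.4716

3.4716


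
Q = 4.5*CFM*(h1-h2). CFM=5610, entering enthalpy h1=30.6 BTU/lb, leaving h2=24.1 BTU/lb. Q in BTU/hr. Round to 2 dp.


Q = 4.5 * 5610 * (30.6 - 24.1) = 164092.50 BTU/hr

164092.50 BTU/hr


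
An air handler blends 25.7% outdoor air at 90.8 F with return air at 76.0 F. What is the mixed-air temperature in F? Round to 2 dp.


T_mix = 76.0 + (25.7/100)*(90.8-76.0) = 79.80 F

79.80 F


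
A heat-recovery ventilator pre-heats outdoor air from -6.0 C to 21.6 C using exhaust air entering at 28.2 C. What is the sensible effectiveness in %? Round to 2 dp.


eff = (21.6-(-6.0))/(28.2-(-6.0))*100 = 80.70 %

80.70 %


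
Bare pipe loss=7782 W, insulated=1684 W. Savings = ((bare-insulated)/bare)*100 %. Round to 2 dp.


Savings = ((7782-1684)/7782)*100 = 78.36 %

78.36 %


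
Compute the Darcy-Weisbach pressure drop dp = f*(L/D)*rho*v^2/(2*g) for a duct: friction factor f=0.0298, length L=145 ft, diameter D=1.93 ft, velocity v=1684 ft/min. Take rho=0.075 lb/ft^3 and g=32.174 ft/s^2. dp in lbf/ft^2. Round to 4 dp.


v_fps = 1684/60 = 28.0667 ft/s
dp = 0.0298*(145/1.93)*0.075*28.0667^2/(2*32.174) = 2.0556 lbf/ft^2

2.0556 lbf/ft^2


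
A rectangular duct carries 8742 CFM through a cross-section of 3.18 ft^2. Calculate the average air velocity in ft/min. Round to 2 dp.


V = 8742 / 3.18 = 2749.06 ft/min

2749.06 ft/min


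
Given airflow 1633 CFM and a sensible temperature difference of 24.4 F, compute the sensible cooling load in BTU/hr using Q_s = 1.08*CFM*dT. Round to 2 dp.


Q = 1.08 * 1633 * 24.4 = 43032.82 BTU/hr

43032.82 BTU/hr


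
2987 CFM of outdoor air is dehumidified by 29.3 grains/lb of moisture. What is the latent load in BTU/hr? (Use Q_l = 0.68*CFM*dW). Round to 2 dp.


Q = 0.68 * 2987 * 29.3 = 59512.99 BTU/hr

59512.99 BTU/hr


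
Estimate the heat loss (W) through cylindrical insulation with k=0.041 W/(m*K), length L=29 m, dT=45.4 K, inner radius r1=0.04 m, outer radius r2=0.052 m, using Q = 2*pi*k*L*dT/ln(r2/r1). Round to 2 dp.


Q = 2*pi*0.041*29*45.4/ln(0.052/0.04) = 1292.75 W

1292.75 W


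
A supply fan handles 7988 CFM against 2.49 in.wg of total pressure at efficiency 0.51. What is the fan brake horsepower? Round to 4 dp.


BHP = 7988 * 2.49 / (6356 * 0.51) = 6.1360 hp

6.1360 hp


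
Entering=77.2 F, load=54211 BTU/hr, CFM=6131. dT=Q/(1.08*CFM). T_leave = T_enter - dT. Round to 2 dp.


dT = 54211/(1.08*6131) = 8.1871
T_leave = 77.2 - 8.1871 = 69.01 F

69.01 F


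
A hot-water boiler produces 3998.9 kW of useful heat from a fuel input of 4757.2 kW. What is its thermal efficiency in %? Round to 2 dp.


eta = (3998.9/4757.2)*100 = 84.06 %

84.06 %


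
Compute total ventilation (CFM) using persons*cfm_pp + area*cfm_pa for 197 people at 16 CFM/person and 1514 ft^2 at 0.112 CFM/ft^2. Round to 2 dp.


Total = 197*16 + 1514*0.112 = 3321.57 CFM

3321.57 CFM


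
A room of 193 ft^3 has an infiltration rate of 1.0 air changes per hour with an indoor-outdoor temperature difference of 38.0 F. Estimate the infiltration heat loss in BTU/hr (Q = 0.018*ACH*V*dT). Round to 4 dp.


Q = 0.018 * 1.0 * 193 * 38.0 = 132.0120 BTU/hr

132.0120 BTU/hr


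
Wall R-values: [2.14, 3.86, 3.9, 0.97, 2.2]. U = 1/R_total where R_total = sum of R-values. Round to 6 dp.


R_total = 2.14 + 3.86 + 3.9 + 0.97 + 2.2 = 13.07
U = 1/13.07 = 0.076511

0.076511


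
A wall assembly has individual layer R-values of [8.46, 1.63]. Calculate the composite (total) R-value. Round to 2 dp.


R_total = 8.46 + 1.63 = 10.09

10.09


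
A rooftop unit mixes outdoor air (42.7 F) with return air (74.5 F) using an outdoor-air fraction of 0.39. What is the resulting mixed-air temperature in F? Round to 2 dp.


T_mix = 0.39*42.7 + 0.61*74.5 = 62.10 F

62.10 F
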